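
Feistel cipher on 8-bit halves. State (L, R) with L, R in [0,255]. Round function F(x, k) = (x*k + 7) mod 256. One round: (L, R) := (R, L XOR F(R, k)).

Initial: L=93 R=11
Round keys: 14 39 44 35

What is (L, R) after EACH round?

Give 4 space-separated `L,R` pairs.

Answer: 11,252 252,96 96,123 123,184

Derivation:
Round 1 (k=14): L=11 R=252
Round 2 (k=39): L=252 R=96
Round 3 (k=44): L=96 R=123
Round 4 (k=35): L=123 R=184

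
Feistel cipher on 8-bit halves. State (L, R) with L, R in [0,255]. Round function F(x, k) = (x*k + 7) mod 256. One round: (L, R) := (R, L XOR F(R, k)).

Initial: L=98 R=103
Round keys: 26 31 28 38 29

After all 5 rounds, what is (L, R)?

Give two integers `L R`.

Round 1 (k=26): L=103 R=31
Round 2 (k=31): L=31 R=175
Round 3 (k=28): L=175 R=52
Round 4 (k=38): L=52 R=16
Round 5 (k=29): L=16 R=227

Answer: 16 227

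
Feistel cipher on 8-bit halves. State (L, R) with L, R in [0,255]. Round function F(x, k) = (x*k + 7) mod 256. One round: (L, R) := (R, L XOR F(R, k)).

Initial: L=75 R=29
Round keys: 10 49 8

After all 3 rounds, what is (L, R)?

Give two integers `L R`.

Round 1 (k=10): L=29 R=98
Round 2 (k=49): L=98 R=212
Round 3 (k=8): L=212 R=197

Answer: 212 197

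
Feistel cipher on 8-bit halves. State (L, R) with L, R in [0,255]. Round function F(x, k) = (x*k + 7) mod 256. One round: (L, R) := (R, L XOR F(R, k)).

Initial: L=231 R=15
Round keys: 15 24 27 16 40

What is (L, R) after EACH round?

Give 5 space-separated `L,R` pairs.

Round 1 (k=15): L=15 R=15
Round 2 (k=24): L=15 R=96
Round 3 (k=27): L=96 R=40
Round 4 (k=16): L=40 R=231
Round 5 (k=40): L=231 R=55

Answer: 15,15 15,96 96,40 40,231 231,55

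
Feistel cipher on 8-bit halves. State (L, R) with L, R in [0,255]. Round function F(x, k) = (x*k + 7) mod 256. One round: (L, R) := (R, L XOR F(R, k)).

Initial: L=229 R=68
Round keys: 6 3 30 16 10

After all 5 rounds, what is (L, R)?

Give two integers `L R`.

Answer: 198 124

Derivation:
Round 1 (k=6): L=68 R=122
Round 2 (k=3): L=122 R=49
Round 3 (k=30): L=49 R=191
Round 4 (k=16): L=191 R=198
Round 5 (k=10): L=198 R=124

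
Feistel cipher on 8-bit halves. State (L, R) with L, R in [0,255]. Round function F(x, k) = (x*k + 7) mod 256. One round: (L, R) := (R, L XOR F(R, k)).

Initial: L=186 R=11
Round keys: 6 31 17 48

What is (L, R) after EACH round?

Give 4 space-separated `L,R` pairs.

Answer: 11,243 243,127 127,133 133,136

Derivation:
Round 1 (k=6): L=11 R=243
Round 2 (k=31): L=243 R=127
Round 3 (k=17): L=127 R=133
Round 4 (k=48): L=133 R=136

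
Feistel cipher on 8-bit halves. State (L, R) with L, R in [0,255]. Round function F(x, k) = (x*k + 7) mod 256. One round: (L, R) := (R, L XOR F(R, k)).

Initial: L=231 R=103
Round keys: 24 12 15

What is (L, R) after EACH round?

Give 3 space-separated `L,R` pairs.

Answer: 103,72 72,0 0,79

Derivation:
Round 1 (k=24): L=103 R=72
Round 2 (k=12): L=72 R=0
Round 3 (k=15): L=0 R=79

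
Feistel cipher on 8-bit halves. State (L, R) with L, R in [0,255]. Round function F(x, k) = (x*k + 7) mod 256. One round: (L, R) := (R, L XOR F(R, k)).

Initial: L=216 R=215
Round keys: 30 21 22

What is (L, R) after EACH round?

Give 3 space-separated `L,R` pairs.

Answer: 215,225 225,171 171,88

Derivation:
Round 1 (k=30): L=215 R=225
Round 2 (k=21): L=225 R=171
Round 3 (k=22): L=171 R=88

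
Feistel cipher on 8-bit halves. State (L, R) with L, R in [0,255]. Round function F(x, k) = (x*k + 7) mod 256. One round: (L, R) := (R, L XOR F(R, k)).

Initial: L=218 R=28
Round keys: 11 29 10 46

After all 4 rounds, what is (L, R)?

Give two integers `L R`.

Answer: 22 99

Derivation:
Round 1 (k=11): L=28 R=225
Round 2 (k=29): L=225 R=152
Round 3 (k=10): L=152 R=22
Round 4 (k=46): L=22 R=99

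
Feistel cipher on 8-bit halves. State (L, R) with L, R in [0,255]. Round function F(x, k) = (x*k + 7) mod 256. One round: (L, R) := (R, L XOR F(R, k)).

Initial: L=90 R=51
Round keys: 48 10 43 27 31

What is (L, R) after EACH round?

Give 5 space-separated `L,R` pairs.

Answer: 51,205 205,58 58,8 8,229 229,202

Derivation:
Round 1 (k=48): L=51 R=205
Round 2 (k=10): L=205 R=58
Round 3 (k=43): L=58 R=8
Round 4 (k=27): L=8 R=229
Round 5 (k=31): L=229 R=202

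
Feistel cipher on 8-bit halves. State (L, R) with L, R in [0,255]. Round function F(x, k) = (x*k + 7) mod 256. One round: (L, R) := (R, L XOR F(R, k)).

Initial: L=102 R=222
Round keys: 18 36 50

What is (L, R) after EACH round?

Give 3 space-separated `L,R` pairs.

Round 1 (k=18): L=222 R=197
Round 2 (k=36): L=197 R=101
Round 3 (k=50): L=101 R=4

Answer: 222,197 197,101 101,4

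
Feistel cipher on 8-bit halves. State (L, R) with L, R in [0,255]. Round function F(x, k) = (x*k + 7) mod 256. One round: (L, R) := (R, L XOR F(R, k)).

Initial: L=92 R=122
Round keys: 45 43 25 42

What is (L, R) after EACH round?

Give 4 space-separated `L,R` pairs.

Round 1 (k=45): L=122 R=37
Round 2 (k=43): L=37 R=68
Round 3 (k=25): L=68 R=142
Round 4 (k=42): L=142 R=23

Answer: 122,37 37,68 68,142 142,23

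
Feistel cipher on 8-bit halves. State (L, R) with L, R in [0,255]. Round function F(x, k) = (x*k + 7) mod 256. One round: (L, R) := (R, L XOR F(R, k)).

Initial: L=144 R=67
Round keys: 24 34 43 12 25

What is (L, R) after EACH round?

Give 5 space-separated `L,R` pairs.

Round 1 (k=24): L=67 R=223
Round 2 (k=34): L=223 R=230
Round 3 (k=43): L=230 R=118
Round 4 (k=12): L=118 R=105
Round 5 (k=25): L=105 R=62

Answer: 67,223 223,230 230,118 118,105 105,62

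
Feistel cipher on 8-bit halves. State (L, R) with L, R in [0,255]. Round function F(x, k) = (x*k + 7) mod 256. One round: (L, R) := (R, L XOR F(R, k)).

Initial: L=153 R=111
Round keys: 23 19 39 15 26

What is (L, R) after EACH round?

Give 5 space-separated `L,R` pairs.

Round 1 (k=23): L=111 R=153
Round 2 (k=19): L=153 R=13
Round 3 (k=39): L=13 R=155
Round 4 (k=15): L=155 R=17
Round 5 (k=26): L=17 R=90

Answer: 111,153 153,13 13,155 155,17 17,90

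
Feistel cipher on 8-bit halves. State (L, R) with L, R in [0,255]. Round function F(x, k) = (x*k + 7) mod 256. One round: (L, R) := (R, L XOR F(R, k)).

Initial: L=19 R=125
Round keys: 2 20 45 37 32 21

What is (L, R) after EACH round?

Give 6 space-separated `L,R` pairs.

Answer: 125,18 18,18 18,35 35,4 4,164 164,127

Derivation:
Round 1 (k=2): L=125 R=18
Round 2 (k=20): L=18 R=18
Round 3 (k=45): L=18 R=35
Round 4 (k=37): L=35 R=4
Round 5 (k=32): L=4 R=164
Round 6 (k=21): L=164 R=127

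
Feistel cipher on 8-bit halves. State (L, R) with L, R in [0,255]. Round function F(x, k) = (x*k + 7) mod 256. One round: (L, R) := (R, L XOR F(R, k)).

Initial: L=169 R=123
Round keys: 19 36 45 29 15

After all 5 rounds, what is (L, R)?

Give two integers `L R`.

Round 1 (k=19): L=123 R=129
Round 2 (k=36): L=129 R=80
Round 3 (k=45): L=80 R=150
Round 4 (k=29): L=150 R=85
Round 5 (k=15): L=85 R=148

Answer: 85 148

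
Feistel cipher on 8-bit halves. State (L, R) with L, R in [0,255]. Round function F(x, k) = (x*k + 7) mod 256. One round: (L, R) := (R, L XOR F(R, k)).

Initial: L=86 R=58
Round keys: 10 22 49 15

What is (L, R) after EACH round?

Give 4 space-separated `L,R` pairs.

Round 1 (k=10): L=58 R=29
Round 2 (k=22): L=29 R=191
Round 3 (k=49): L=191 R=139
Round 4 (k=15): L=139 R=147

Answer: 58,29 29,191 191,139 139,147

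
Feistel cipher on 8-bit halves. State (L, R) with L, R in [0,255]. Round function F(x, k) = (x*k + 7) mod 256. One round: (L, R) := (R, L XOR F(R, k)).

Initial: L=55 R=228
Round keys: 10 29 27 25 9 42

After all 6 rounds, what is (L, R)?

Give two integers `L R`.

Round 1 (k=10): L=228 R=216
Round 2 (k=29): L=216 R=155
Round 3 (k=27): L=155 R=184
Round 4 (k=25): L=184 R=100
Round 5 (k=9): L=100 R=51
Round 6 (k=42): L=51 R=1

Answer: 51 1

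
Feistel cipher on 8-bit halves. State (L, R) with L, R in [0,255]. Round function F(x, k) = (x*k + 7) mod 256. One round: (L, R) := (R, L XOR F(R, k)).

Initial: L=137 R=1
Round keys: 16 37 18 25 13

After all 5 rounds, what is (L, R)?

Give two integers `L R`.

Round 1 (k=16): L=1 R=158
Round 2 (k=37): L=158 R=220
Round 3 (k=18): L=220 R=225
Round 4 (k=25): L=225 R=220
Round 5 (k=13): L=220 R=210

Answer: 220 210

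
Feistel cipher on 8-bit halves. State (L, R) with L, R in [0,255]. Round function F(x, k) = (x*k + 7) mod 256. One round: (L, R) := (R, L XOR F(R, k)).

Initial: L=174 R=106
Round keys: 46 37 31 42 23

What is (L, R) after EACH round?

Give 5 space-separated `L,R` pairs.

Round 1 (k=46): L=106 R=189
Round 2 (k=37): L=189 R=50
Round 3 (k=31): L=50 R=168
Round 4 (k=42): L=168 R=165
Round 5 (k=23): L=165 R=114

Answer: 106,189 189,50 50,168 168,165 165,114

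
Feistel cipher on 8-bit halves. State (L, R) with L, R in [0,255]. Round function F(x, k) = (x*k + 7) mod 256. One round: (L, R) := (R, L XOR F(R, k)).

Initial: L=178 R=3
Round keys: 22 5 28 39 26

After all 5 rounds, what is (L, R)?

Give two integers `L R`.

Round 1 (k=22): L=3 R=251
Round 2 (k=5): L=251 R=237
Round 3 (k=28): L=237 R=8
Round 4 (k=39): L=8 R=210
Round 5 (k=26): L=210 R=83

Answer: 210 83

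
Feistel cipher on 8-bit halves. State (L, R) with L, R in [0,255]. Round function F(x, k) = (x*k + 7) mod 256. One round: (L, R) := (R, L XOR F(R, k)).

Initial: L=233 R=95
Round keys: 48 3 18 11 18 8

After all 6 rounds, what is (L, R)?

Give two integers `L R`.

Round 1 (k=48): L=95 R=62
Round 2 (k=3): L=62 R=158
Round 3 (k=18): L=158 R=29
Round 4 (k=11): L=29 R=216
Round 5 (k=18): L=216 R=42
Round 6 (k=8): L=42 R=143

Answer: 42 143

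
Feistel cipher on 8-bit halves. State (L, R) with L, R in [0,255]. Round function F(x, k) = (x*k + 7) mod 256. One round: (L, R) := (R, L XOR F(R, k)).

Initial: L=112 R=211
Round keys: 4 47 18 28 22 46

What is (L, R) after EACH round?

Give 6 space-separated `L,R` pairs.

Round 1 (k=4): L=211 R=35
Round 2 (k=47): L=35 R=167
Round 3 (k=18): L=167 R=230
Round 4 (k=28): L=230 R=136
Round 5 (k=22): L=136 R=81
Round 6 (k=46): L=81 R=29

Answer: 211,35 35,167 167,230 230,136 136,81 81,29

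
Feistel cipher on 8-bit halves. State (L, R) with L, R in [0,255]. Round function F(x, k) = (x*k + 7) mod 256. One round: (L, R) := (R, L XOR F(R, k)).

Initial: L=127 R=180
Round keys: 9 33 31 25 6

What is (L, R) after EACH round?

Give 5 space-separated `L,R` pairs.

Round 1 (k=9): L=180 R=36
Round 2 (k=33): L=36 R=31
Round 3 (k=31): L=31 R=236
Round 4 (k=25): L=236 R=12
Round 5 (k=6): L=12 R=163

Answer: 180,36 36,31 31,236 236,12 12,163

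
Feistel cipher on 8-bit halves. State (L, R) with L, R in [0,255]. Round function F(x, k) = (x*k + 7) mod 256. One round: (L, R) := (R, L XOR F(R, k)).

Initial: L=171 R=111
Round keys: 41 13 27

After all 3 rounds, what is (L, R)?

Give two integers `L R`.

Round 1 (k=41): L=111 R=101
Round 2 (k=13): L=101 R=71
Round 3 (k=27): L=71 R=225

Answer: 71 225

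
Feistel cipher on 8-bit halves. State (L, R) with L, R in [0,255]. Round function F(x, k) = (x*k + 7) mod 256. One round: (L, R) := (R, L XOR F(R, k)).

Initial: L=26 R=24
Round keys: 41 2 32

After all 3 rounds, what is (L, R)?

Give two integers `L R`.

Round 1 (k=41): L=24 R=197
Round 2 (k=2): L=197 R=137
Round 3 (k=32): L=137 R=226

Answer: 137 226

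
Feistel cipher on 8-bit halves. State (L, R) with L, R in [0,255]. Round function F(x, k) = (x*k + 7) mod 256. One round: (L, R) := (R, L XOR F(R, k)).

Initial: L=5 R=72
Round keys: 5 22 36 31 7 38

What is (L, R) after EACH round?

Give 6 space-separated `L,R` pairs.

Answer: 72,106 106,107 107,121 121,197 197,19 19,28

Derivation:
Round 1 (k=5): L=72 R=106
Round 2 (k=22): L=106 R=107
Round 3 (k=36): L=107 R=121
Round 4 (k=31): L=121 R=197
Round 5 (k=7): L=197 R=19
Round 6 (k=38): L=19 R=28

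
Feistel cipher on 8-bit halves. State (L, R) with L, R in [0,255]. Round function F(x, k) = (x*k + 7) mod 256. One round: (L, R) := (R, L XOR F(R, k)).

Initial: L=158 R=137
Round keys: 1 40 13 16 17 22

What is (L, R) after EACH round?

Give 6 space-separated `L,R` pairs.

Answer: 137,14 14,190 190,163 163,137 137,131 131,192

Derivation:
Round 1 (k=1): L=137 R=14
Round 2 (k=40): L=14 R=190
Round 3 (k=13): L=190 R=163
Round 4 (k=16): L=163 R=137
Round 5 (k=17): L=137 R=131
Round 6 (k=22): L=131 R=192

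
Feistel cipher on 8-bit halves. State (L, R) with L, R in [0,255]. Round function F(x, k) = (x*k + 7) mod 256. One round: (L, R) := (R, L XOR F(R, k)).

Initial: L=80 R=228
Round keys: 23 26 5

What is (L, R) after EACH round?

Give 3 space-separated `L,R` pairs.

Round 1 (k=23): L=228 R=211
Round 2 (k=26): L=211 R=145
Round 3 (k=5): L=145 R=15

Answer: 228,211 211,145 145,15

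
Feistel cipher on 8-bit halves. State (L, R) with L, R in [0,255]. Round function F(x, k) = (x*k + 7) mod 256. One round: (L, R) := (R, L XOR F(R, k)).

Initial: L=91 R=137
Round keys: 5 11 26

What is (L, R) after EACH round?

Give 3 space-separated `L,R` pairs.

Answer: 137,239 239,197 197,230

Derivation:
Round 1 (k=5): L=137 R=239
Round 2 (k=11): L=239 R=197
Round 3 (k=26): L=197 R=230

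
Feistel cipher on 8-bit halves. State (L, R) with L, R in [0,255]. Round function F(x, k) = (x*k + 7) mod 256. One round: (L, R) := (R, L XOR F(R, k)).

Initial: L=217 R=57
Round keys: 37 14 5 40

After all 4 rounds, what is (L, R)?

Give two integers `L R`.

Round 1 (k=37): L=57 R=157
Round 2 (k=14): L=157 R=164
Round 3 (k=5): L=164 R=166
Round 4 (k=40): L=166 R=83

Answer: 166 83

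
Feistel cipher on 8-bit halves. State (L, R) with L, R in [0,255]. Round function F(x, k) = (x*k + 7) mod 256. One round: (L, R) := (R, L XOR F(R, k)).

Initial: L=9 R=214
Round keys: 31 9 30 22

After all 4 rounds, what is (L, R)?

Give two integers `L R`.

Answer: 173 140

Derivation:
Round 1 (k=31): L=214 R=248
Round 2 (k=9): L=248 R=105
Round 3 (k=30): L=105 R=173
Round 4 (k=22): L=173 R=140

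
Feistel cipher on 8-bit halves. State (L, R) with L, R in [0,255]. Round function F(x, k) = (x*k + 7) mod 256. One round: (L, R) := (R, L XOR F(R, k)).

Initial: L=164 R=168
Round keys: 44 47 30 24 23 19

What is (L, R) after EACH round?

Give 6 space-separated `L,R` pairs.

Round 1 (k=44): L=168 R=67
Round 2 (k=47): L=67 R=252
Round 3 (k=30): L=252 R=204
Round 4 (k=24): L=204 R=219
Round 5 (k=23): L=219 R=120
Round 6 (k=19): L=120 R=52

Answer: 168,67 67,252 252,204 204,219 219,120 120,52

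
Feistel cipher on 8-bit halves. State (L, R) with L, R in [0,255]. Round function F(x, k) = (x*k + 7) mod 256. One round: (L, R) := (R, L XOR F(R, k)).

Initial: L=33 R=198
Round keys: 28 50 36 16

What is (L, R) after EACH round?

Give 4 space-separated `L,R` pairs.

Round 1 (k=28): L=198 R=142
Round 2 (k=50): L=142 R=5
Round 3 (k=36): L=5 R=53
Round 4 (k=16): L=53 R=82

Answer: 198,142 142,5 5,53 53,82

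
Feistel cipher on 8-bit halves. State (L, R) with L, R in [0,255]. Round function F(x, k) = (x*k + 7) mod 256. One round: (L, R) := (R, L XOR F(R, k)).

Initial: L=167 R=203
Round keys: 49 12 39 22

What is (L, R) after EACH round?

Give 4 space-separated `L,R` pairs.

Round 1 (k=49): L=203 R=69
Round 2 (k=12): L=69 R=136
Round 3 (k=39): L=136 R=250
Round 4 (k=22): L=250 R=11

Answer: 203,69 69,136 136,250 250,11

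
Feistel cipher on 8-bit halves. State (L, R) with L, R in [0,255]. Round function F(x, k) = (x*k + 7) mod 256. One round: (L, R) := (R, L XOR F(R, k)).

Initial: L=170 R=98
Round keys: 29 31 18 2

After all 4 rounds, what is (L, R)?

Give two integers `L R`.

Answer: 232 105

Derivation:
Round 1 (k=29): L=98 R=139
Round 2 (k=31): L=139 R=190
Round 3 (k=18): L=190 R=232
Round 4 (k=2): L=232 R=105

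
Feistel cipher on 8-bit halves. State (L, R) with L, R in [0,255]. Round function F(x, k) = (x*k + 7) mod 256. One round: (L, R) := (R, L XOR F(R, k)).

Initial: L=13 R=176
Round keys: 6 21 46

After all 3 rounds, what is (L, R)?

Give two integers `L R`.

Round 1 (k=6): L=176 R=42
Round 2 (k=21): L=42 R=201
Round 3 (k=46): L=201 R=15

Answer: 201 15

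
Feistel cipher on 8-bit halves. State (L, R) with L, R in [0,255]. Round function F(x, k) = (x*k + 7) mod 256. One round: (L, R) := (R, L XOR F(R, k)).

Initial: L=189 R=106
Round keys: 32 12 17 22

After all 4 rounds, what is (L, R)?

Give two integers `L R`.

Answer: 214 190

Derivation:
Round 1 (k=32): L=106 R=250
Round 2 (k=12): L=250 R=213
Round 3 (k=17): L=213 R=214
Round 4 (k=22): L=214 R=190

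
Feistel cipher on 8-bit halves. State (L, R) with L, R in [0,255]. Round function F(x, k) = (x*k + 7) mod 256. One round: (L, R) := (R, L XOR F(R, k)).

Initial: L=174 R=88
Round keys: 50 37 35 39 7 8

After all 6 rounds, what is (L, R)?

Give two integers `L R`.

Answer: 164 174

Derivation:
Round 1 (k=50): L=88 R=153
Round 2 (k=37): L=153 R=124
Round 3 (k=35): L=124 R=98
Round 4 (k=39): L=98 R=137
Round 5 (k=7): L=137 R=164
Round 6 (k=8): L=164 R=174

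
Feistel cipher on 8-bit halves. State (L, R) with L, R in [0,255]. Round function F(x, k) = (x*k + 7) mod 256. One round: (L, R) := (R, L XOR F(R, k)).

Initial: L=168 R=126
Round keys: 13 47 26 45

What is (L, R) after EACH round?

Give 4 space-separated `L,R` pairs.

Round 1 (k=13): L=126 R=197
Round 2 (k=47): L=197 R=76
Round 3 (k=26): L=76 R=122
Round 4 (k=45): L=122 R=53

Answer: 126,197 197,76 76,122 122,53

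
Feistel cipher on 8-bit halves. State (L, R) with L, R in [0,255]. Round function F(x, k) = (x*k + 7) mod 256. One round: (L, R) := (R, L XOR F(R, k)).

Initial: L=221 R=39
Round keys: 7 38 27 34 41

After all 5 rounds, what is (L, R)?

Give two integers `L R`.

Answer: 85 60

Derivation:
Round 1 (k=7): L=39 R=197
Round 2 (k=38): L=197 R=98
Round 3 (k=27): L=98 R=152
Round 4 (k=34): L=152 R=85
Round 5 (k=41): L=85 R=60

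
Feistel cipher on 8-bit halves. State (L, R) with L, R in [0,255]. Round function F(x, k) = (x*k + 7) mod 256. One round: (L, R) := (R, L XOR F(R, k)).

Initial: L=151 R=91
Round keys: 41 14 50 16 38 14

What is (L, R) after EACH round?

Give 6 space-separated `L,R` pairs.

Answer: 91,13 13,230 230,254 254,1 1,211 211,144

Derivation:
Round 1 (k=41): L=91 R=13
Round 2 (k=14): L=13 R=230
Round 3 (k=50): L=230 R=254
Round 4 (k=16): L=254 R=1
Round 5 (k=38): L=1 R=211
Round 6 (k=14): L=211 R=144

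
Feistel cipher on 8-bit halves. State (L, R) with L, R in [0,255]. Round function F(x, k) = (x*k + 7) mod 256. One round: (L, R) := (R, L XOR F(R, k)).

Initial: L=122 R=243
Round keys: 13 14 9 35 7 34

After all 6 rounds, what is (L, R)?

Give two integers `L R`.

Answer: 112 7

Derivation:
Round 1 (k=13): L=243 R=36
Round 2 (k=14): L=36 R=12
Round 3 (k=9): L=12 R=87
Round 4 (k=35): L=87 R=224
Round 5 (k=7): L=224 R=112
Round 6 (k=34): L=112 R=7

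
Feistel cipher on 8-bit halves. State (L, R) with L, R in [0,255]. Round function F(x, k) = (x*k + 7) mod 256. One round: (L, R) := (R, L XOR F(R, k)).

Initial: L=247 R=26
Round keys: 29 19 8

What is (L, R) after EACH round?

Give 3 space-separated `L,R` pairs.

Round 1 (k=29): L=26 R=14
Round 2 (k=19): L=14 R=11
Round 3 (k=8): L=11 R=81

Answer: 26,14 14,11 11,81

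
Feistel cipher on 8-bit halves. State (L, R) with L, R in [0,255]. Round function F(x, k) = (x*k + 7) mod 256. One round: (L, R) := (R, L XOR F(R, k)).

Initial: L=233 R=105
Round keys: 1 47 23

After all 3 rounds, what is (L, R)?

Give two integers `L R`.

Answer: 119 33

Derivation:
Round 1 (k=1): L=105 R=153
Round 2 (k=47): L=153 R=119
Round 3 (k=23): L=119 R=33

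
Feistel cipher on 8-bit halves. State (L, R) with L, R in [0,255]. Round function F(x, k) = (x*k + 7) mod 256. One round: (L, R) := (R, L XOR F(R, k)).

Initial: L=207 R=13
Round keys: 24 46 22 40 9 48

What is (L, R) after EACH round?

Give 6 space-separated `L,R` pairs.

Round 1 (k=24): L=13 R=240
Round 2 (k=46): L=240 R=42
Round 3 (k=22): L=42 R=83
Round 4 (k=40): L=83 R=213
Round 5 (k=9): L=213 R=215
Round 6 (k=48): L=215 R=130

Answer: 13,240 240,42 42,83 83,213 213,215 215,130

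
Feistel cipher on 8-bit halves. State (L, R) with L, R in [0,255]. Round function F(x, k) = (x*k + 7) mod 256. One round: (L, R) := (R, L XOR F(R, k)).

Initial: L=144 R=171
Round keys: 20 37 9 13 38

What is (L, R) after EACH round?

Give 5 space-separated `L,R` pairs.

Round 1 (k=20): L=171 R=243
Round 2 (k=37): L=243 R=141
Round 3 (k=9): L=141 R=15
Round 4 (k=13): L=15 R=71
Round 5 (k=38): L=71 R=158

Answer: 171,243 243,141 141,15 15,71 71,158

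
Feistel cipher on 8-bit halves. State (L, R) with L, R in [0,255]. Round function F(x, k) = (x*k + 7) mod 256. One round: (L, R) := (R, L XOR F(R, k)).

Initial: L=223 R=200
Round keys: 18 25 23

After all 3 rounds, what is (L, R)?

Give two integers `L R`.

Round 1 (k=18): L=200 R=200
Round 2 (k=25): L=200 R=71
Round 3 (k=23): L=71 R=160

Answer: 71 160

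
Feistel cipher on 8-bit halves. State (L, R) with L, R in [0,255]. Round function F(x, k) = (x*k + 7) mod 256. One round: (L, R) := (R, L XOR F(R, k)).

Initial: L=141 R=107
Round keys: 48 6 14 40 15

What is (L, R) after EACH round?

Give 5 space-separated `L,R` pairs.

Round 1 (k=48): L=107 R=154
Round 2 (k=6): L=154 R=200
Round 3 (k=14): L=200 R=109
Round 4 (k=40): L=109 R=199
Round 5 (k=15): L=199 R=221

Answer: 107,154 154,200 200,109 109,199 199,221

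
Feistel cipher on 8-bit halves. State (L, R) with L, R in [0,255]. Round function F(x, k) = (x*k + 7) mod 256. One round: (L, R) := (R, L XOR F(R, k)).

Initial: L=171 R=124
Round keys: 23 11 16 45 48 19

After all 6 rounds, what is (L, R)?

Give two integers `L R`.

Round 1 (k=23): L=124 R=128
Round 2 (k=11): L=128 R=251
Round 3 (k=16): L=251 R=55
Round 4 (k=45): L=55 R=73
Round 5 (k=48): L=73 R=128
Round 6 (k=19): L=128 R=206

Answer: 128 206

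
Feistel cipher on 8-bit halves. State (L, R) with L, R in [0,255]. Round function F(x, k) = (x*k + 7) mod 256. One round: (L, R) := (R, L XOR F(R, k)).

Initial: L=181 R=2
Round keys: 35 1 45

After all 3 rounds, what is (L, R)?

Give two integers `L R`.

Round 1 (k=35): L=2 R=248
Round 2 (k=1): L=248 R=253
Round 3 (k=45): L=253 R=120

Answer: 253 120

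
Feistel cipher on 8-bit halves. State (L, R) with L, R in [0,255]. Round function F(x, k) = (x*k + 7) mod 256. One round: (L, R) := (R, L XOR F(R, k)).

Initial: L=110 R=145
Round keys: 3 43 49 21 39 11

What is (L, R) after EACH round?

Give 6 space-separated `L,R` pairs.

Answer: 145,212 212,50 50,77 77,106 106,96 96,77

Derivation:
Round 1 (k=3): L=145 R=212
Round 2 (k=43): L=212 R=50
Round 3 (k=49): L=50 R=77
Round 4 (k=21): L=77 R=106
Round 5 (k=39): L=106 R=96
Round 6 (k=11): L=96 R=77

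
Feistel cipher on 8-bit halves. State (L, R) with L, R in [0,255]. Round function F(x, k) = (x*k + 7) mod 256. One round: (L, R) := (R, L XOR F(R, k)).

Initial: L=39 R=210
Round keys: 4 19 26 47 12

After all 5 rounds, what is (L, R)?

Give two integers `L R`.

Answer: 171 122

Derivation:
Round 1 (k=4): L=210 R=104
Round 2 (k=19): L=104 R=109
Round 3 (k=26): L=109 R=113
Round 4 (k=47): L=113 R=171
Round 5 (k=12): L=171 R=122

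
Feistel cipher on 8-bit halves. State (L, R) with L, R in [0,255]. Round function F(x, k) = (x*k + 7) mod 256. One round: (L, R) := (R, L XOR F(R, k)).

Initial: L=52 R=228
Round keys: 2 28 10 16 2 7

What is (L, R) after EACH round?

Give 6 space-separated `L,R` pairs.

Answer: 228,251 251,159 159,198 198,248 248,49 49,166

Derivation:
Round 1 (k=2): L=228 R=251
Round 2 (k=28): L=251 R=159
Round 3 (k=10): L=159 R=198
Round 4 (k=16): L=198 R=248
Round 5 (k=2): L=248 R=49
Round 6 (k=7): L=49 R=166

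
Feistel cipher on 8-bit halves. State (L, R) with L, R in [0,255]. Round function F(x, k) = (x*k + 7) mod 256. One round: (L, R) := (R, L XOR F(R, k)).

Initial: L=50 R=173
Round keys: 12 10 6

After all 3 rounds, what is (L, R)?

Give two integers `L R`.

Answer: 28 190

Derivation:
Round 1 (k=12): L=173 R=17
Round 2 (k=10): L=17 R=28
Round 3 (k=6): L=28 R=190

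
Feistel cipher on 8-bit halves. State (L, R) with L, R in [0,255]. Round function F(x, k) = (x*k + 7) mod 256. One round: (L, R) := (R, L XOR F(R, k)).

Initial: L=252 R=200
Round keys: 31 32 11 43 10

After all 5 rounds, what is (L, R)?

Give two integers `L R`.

Round 1 (k=31): L=200 R=195
Round 2 (k=32): L=195 R=175
Round 3 (k=11): L=175 R=79
Round 4 (k=43): L=79 R=227
Round 5 (k=10): L=227 R=170

Answer: 227 170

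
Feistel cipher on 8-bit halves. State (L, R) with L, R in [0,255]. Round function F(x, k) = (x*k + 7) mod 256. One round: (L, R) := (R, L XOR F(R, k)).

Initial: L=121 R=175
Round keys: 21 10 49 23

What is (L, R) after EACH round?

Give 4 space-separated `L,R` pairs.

Answer: 175,27 27,186 186,186 186,7

Derivation:
Round 1 (k=21): L=175 R=27
Round 2 (k=10): L=27 R=186
Round 3 (k=49): L=186 R=186
Round 4 (k=23): L=186 R=7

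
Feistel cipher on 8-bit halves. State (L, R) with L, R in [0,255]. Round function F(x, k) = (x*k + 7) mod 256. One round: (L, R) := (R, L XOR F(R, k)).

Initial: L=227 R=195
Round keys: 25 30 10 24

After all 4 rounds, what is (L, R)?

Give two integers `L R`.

Round 1 (k=25): L=195 R=241
Round 2 (k=30): L=241 R=134
Round 3 (k=10): L=134 R=178
Round 4 (k=24): L=178 R=49

Answer: 178 49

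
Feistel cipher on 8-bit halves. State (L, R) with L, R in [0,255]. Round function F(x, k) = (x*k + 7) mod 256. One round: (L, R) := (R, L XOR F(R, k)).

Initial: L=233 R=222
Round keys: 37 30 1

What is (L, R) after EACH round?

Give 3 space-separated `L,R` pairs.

Round 1 (k=37): L=222 R=244
Round 2 (k=30): L=244 R=65
Round 3 (k=1): L=65 R=188

Answer: 222,244 244,65 65,188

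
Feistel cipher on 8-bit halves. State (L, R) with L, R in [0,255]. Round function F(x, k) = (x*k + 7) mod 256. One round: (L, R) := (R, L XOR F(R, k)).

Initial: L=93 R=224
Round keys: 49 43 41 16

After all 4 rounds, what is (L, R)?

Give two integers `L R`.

Round 1 (k=49): L=224 R=186
Round 2 (k=43): L=186 R=165
Round 3 (k=41): L=165 R=206
Round 4 (k=16): L=206 R=66

Answer: 206 66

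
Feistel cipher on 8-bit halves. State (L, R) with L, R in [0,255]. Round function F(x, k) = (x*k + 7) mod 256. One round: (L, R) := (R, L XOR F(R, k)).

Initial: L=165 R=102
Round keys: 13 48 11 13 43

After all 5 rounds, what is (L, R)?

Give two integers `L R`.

Answer: 32 197

Derivation:
Round 1 (k=13): L=102 R=144
Round 2 (k=48): L=144 R=97
Round 3 (k=11): L=97 R=162
Round 4 (k=13): L=162 R=32
Round 5 (k=43): L=32 R=197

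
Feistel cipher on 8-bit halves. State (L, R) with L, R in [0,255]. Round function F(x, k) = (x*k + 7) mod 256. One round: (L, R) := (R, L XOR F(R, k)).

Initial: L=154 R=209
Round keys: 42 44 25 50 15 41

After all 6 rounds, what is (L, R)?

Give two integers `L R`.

Answer: 76 210

Derivation:
Round 1 (k=42): L=209 R=203
Round 2 (k=44): L=203 R=58
Round 3 (k=25): L=58 R=122
Round 4 (k=50): L=122 R=225
Round 5 (k=15): L=225 R=76
Round 6 (k=41): L=76 R=210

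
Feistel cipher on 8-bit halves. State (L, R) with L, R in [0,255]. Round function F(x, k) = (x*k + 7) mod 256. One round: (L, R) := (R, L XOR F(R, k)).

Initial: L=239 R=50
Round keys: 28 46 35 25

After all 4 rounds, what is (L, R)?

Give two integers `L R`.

Round 1 (k=28): L=50 R=144
Round 2 (k=46): L=144 R=213
Round 3 (k=35): L=213 R=182
Round 4 (k=25): L=182 R=24

Answer: 182 24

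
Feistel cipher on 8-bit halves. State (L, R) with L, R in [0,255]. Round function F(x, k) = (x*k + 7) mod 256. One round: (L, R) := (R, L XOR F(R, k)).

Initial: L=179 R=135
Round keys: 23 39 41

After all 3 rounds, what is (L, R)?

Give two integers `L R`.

Round 1 (k=23): L=135 R=155
Round 2 (k=39): L=155 R=35
Round 3 (k=41): L=35 R=57

Answer: 35 57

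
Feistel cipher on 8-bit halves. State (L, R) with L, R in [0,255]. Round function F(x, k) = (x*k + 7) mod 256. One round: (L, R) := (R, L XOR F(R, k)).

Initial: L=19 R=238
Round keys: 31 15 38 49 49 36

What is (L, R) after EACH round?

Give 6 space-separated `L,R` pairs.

Answer: 238,202 202,51 51,83 83,217 217,195 195,170

Derivation:
Round 1 (k=31): L=238 R=202
Round 2 (k=15): L=202 R=51
Round 3 (k=38): L=51 R=83
Round 4 (k=49): L=83 R=217
Round 5 (k=49): L=217 R=195
Round 6 (k=36): L=195 R=170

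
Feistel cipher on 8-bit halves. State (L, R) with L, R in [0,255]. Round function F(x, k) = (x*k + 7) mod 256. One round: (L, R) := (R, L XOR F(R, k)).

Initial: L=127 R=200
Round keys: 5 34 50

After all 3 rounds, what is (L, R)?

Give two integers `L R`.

Answer: 239 37

Derivation:
Round 1 (k=5): L=200 R=144
Round 2 (k=34): L=144 R=239
Round 3 (k=50): L=239 R=37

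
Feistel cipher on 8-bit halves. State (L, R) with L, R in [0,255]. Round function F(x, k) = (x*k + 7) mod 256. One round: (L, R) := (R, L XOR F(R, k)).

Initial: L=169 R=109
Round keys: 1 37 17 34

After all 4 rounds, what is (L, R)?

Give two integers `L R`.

Round 1 (k=1): L=109 R=221
Round 2 (k=37): L=221 R=149
Round 3 (k=17): L=149 R=49
Round 4 (k=34): L=49 R=28

Answer: 49 28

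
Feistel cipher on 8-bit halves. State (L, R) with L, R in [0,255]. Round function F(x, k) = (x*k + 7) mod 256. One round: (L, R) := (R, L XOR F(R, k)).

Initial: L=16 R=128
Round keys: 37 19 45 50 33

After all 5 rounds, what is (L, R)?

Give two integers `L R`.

Round 1 (k=37): L=128 R=151
Round 2 (k=19): L=151 R=188
Round 3 (k=45): L=188 R=132
Round 4 (k=50): L=132 R=115
Round 5 (k=33): L=115 R=94

Answer: 115 94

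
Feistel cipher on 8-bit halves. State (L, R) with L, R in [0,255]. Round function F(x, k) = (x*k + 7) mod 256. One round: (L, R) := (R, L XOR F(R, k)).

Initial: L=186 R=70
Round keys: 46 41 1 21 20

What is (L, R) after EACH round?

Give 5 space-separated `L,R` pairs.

Round 1 (k=46): L=70 R=33
Round 2 (k=41): L=33 R=22
Round 3 (k=1): L=22 R=60
Round 4 (k=21): L=60 R=229
Round 5 (k=20): L=229 R=215

Answer: 70,33 33,22 22,60 60,229 229,215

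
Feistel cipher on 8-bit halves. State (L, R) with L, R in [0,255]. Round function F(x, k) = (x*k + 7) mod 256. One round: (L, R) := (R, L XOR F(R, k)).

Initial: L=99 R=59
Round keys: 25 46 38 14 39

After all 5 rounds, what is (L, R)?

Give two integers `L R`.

Round 1 (k=25): L=59 R=169
Round 2 (k=46): L=169 R=94
Round 3 (k=38): L=94 R=82
Round 4 (k=14): L=82 R=221
Round 5 (k=39): L=221 R=224

Answer: 221 224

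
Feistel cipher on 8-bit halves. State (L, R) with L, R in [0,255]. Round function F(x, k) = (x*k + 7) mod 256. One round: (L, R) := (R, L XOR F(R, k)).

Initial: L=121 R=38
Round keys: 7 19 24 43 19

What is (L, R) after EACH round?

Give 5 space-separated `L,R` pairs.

Round 1 (k=7): L=38 R=104
Round 2 (k=19): L=104 R=153
Round 3 (k=24): L=153 R=55
Round 4 (k=43): L=55 R=221
Round 5 (k=19): L=221 R=89

Answer: 38,104 104,153 153,55 55,221 221,89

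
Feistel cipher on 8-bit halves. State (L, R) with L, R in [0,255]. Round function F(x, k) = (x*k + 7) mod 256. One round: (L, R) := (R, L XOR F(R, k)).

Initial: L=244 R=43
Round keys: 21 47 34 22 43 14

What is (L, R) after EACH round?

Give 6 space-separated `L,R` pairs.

Round 1 (k=21): L=43 R=122
Round 2 (k=47): L=122 R=70
Round 3 (k=34): L=70 R=41
Round 4 (k=22): L=41 R=203
Round 5 (k=43): L=203 R=9
Round 6 (k=14): L=9 R=78

Answer: 43,122 122,70 70,41 41,203 203,9 9,78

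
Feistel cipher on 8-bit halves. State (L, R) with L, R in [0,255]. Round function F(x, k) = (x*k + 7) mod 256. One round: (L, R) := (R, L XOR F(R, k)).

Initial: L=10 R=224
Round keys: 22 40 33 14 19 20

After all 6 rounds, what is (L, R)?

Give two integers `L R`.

Round 1 (k=22): L=224 R=77
Round 2 (k=40): L=77 R=239
Round 3 (k=33): L=239 R=155
Round 4 (k=14): L=155 R=110
Round 5 (k=19): L=110 R=170
Round 6 (k=20): L=170 R=33

Answer: 170 33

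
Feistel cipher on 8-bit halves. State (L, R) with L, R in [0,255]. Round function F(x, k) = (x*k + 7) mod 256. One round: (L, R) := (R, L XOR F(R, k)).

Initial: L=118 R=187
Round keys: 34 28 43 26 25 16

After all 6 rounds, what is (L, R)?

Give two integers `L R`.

Answer: 194 88

Derivation:
Round 1 (k=34): L=187 R=171
Round 2 (k=28): L=171 R=0
Round 3 (k=43): L=0 R=172
Round 4 (k=26): L=172 R=127
Round 5 (k=25): L=127 R=194
Round 6 (k=16): L=194 R=88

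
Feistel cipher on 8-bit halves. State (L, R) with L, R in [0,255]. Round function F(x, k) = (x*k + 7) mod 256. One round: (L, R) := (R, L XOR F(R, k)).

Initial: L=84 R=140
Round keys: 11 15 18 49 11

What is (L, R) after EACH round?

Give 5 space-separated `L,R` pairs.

Answer: 140,95 95,20 20,48 48,35 35,184

Derivation:
Round 1 (k=11): L=140 R=95
Round 2 (k=15): L=95 R=20
Round 3 (k=18): L=20 R=48
Round 4 (k=49): L=48 R=35
Round 5 (k=11): L=35 R=184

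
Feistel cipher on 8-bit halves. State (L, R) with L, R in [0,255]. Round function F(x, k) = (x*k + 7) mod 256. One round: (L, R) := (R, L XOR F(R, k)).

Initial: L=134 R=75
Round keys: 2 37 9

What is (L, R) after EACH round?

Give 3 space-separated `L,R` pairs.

Round 1 (k=2): L=75 R=27
Round 2 (k=37): L=27 R=165
Round 3 (k=9): L=165 R=207

Answer: 75,27 27,165 165,207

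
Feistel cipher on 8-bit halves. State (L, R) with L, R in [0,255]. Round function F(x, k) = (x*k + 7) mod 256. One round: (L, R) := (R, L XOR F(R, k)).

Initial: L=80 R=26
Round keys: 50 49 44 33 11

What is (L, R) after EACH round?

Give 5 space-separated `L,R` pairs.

Answer: 26,75 75,120 120,236 236,11 11,108

Derivation:
Round 1 (k=50): L=26 R=75
Round 2 (k=49): L=75 R=120
Round 3 (k=44): L=120 R=236
Round 4 (k=33): L=236 R=11
Round 5 (k=11): L=11 R=108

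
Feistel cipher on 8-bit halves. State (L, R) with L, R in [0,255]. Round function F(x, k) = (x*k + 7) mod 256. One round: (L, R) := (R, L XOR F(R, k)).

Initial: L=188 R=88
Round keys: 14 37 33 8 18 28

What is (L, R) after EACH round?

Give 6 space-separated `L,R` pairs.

Round 1 (k=14): L=88 R=107
Round 2 (k=37): L=107 R=38
Round 3 (k=33): L=38 R=134
Round 4 (k=8): L=134 R=17
Round 5 (k=18): L=17 R=191
Round 6 (k=28): L=191 R=250

Answer: 88,107 107,38 38,134 134,17 17,191 191,250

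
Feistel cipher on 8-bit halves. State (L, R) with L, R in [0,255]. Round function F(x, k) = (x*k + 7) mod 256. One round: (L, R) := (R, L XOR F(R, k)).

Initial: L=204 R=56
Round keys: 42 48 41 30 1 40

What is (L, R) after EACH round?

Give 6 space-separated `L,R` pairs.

Round 1 (k=42): L=56 R=251
Round 2 (k=48): L=251 R=47
Round 3 (k=41): L=47 R=117
Round 4 (k=30): L=117 R=146
Round 5 (k=1): L=146 R=236
Round 6 (k=40): L=236 R=117

Answer: 56,251 251,47 47,117 117,146 146,236 236,117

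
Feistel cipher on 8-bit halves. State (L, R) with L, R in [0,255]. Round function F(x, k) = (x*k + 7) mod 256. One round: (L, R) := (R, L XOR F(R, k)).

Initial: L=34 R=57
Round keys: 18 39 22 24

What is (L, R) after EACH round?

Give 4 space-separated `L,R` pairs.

Round 1 (k=18): L=57 R=43
Round 2 (k=39): L=43 R=173
Round 3 (k=22): L=173 R=206
Round 4 (k=24): L=206 R=250

Answer: 57,43 43,173 173,206 206,250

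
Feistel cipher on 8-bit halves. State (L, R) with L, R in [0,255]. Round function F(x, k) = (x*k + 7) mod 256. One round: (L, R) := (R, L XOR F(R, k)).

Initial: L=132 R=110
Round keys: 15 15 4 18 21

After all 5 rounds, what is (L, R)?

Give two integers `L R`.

Round 1 (k=15): L=110 R=253
Round 2 (k=15): L=253 R=180
Round 3 (k=4): L=180 R=42
Round 4 (k=18): L=42 R=79
Round 5 (k=21): L=79 R=168

Answer: 79 168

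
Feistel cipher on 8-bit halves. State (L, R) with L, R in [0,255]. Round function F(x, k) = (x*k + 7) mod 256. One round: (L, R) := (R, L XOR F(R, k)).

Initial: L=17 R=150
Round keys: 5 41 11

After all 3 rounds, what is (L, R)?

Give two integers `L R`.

Round 1 (k=5): L=150 R=228
Round 2 (k=41): L=228 R=29
Round 3 (k=11): L=29 R=162

Answer: 29 162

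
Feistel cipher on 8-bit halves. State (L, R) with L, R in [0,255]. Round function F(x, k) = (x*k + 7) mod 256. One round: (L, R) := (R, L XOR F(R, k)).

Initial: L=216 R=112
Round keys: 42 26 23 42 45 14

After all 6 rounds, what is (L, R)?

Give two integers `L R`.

Answer: 86 111

Derivation:
Round 1 (k=42): L=112 R=191
Round 2 (k=26): L=191 R=29
Round 3 (k=23): L=29 R=29
Round 4 (k=42): L=29 R=212
Round 5 (k=45): L=212 R=86
Round 6 (k=14): L=86 R=111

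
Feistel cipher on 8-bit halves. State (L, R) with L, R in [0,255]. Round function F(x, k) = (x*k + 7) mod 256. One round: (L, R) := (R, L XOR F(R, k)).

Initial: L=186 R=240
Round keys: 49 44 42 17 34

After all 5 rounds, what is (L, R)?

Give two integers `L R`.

Round 1 (k=49): L=240 R=77
Round 2 (k=44): L=77 R=179
Round 3 (k=42): L=179 R=40
Round 4 (k=17): L=40 R=28
Round 5 (k=34): L=28 R=151

Answer: 28 151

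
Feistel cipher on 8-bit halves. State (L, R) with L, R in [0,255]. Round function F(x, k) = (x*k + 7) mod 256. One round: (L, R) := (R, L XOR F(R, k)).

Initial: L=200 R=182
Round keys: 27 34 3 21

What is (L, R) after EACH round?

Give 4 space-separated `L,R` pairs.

Round 1 (k=27): L=182 R=241
Round 2 (k=34): L=241 R=191
Round 3 (k=3): L=191 R=181
Round 4 (k=21): L=181 R=95

Answer: 182,241 241,191 191,181 181,95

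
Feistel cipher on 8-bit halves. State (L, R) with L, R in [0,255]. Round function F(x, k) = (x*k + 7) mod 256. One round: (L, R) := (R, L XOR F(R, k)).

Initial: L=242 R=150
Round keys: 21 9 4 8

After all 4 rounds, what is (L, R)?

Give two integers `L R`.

Round 1 (k=21): L=150 R=167
Round 2 (k=9): L=167 R=112
Round 3 (k=4): L=112 R=96
Round 4 (k=8): L=96 R=119

Answer: 96 119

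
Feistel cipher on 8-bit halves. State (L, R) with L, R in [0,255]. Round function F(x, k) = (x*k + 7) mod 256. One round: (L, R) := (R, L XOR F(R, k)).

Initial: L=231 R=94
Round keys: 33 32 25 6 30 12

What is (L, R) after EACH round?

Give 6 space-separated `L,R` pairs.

Round 1 (k=33): L=94 R=194
Round 2 (k=32): L=194 R=25
Round 3 (k=25): L=25 R=186
Round 4 (k=6): L=186 R=122
Round 5 (k=30): L=122 R=233
Round 6 (k=12): L=233 R=137

Answer: 94,194 194,25 25,186 186,122 122,233 233,137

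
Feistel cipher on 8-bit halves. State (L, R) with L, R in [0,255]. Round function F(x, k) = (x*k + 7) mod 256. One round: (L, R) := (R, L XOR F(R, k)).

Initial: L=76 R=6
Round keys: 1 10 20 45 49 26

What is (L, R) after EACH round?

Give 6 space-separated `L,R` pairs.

Round 1 (k=1): L=6 R=65
Round 2 (k=10): L=65 R=151
Round 3 (k=20): L=151 R=146
Round 4 (k=45): L=146 R=38
Round 5 (k=49): L=38 R=223
Round 6 (k=26): L=223 R=139

Answer: 6,65 65,151 151,146 146,38 38,223 223,139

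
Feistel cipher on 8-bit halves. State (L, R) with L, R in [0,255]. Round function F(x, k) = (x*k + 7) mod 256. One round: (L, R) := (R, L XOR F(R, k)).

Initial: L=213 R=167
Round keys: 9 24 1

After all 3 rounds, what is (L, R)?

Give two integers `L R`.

Answer: 104 92

Derivation:
Round 1 (k=9): L=167 R=51
Round 2 (k=24): L=51 R=104
Round 3 (k=1): L=104 R=92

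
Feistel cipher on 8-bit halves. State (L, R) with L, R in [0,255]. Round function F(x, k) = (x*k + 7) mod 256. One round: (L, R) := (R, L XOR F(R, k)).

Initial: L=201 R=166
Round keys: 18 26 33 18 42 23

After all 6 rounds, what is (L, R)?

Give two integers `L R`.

Answer: 221 44

Derivation:
Round 1 (k=18): L=166 R=122
Round 2 (k=26): L=122 R=205
Round 3 (k=33): L=205 R=14
Round 4 (k=18): L=14 R=206
Round 5 (k=42): L=206 R=221
Round 6 (k=23): L=221 R=44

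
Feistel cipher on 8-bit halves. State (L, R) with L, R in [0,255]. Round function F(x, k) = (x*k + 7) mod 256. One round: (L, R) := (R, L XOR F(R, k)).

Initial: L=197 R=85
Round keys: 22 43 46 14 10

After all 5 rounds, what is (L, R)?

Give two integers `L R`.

Round 1 (k=22): L=85 R=144
Round 2 (k=43): L=144 R=98
Round 3 (k=46): L=98 R=51
Round 4 (k=14): L=51 R=179
Round 5 (k=10): L=179 R=54

Answer: 179 54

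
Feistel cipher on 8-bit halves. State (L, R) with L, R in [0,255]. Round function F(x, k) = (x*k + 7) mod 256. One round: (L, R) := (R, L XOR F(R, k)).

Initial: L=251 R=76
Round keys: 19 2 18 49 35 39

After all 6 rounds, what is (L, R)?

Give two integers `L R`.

Round 1 (k=19): L=76 R=80
Round 2 (k=2): L=80 R=235
Round 3 (k=18): L=235 R=221
Round 4 (k=49): L=221 R=191
Round 5 (k=35): L=191 R=249
Round 6 (k=39): L=249 R=73

Answer: 249 73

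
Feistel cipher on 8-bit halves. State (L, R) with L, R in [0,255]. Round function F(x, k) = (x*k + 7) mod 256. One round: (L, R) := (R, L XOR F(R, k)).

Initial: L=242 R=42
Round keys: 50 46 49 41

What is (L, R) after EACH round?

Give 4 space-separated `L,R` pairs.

Answer: 42,201 201,15 15,47 47,129

Derivation:
Round 1 (k=50): L=42 R=201
Round 2 (k=46): L=201 R=15
Round 3 (k=49): L=15 R=47
Round 4 (k=41): L=47 R=129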